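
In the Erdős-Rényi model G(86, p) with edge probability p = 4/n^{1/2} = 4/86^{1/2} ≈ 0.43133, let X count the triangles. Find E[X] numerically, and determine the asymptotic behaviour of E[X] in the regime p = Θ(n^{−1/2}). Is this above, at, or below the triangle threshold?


Number of potential triangles: C(86, 3) = 102340.
Each occurs with probability p³ ≈ (0.43133)³ ≈ 8.0247645e-02.
By linearity: E[X] = C(86, 3)·p³ ≈ 102340 · 8.0247645e-02 ≈ 8212.54401.
Since α = 1/2 < 1, p = c/n^{1/2} ≫ 1/n is above the triangle threshold p ~ 1/n. Asymptotically E[X] ~ (c³/6)·n^{3(1−α)} = (4³/6)·n^{1.5} → ∞; triangles are abundant w.h.p.

E[X] ≈ 8212.54401; in regime p = Θ(1/n^{1/2}) E[X] diverges (above the triangle threshold p ~ 1/n).


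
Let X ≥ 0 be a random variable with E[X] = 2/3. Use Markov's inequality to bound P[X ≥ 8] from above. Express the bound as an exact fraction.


μ = E[X] = 2/3, a = 8.
Markov: P[X ≥ 8] ≤ μ/a = (2/3)/8 = 1/12.
Numerically: ≈ 0.0833.
(Since a = 8 > μ = 0.6667, the bound 1/12 is < 1 and informative.)

P[X ≥ 8] ≤ 1/12 ≈ 0.0833.


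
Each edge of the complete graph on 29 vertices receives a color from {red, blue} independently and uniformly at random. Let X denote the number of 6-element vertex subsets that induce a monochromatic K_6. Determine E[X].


Let X = Σ_S X_S over the C(29, 6) = 475020 subsets S of size 6, where X_S = 1 if the K_6 on S is monochromatic.
For a fixed S, the K_6 on S has C(6, 2) = 15 edges. P[all 15 edges red] = (1/2)^15, and likewise for blue, so P[monochromatic] = 2·(1/2)^15 = 2^{1 − 15} = 1/16384.
By linearity: E[X] = C(29, 6) · 2^{1 − 15} = 475020 · 1/16384 = 118755/4096.
Numerically: E[X] ≈ 28.99292.

E[X] = C(29,6)·2^(1−C(6,2)) = 118755/4096 ≈ 28.99292.


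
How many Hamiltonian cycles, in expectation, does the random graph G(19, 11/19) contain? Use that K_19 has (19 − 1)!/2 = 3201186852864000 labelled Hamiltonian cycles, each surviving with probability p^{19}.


K_19 has (19 − 1)!/2 = 3201186852864000 labelled Hamiltonian cycles.
For each such Hamiltonian cycle H, let X_H = 1 if all 19 edges of H are present in G. Then P[X_H = 1] = p^{19} = (11/19)^{19} = 61159090448414546291/1978419655660313589123979.
Summing the indicators: E[X] = Σ_H E[X_H] = 3201186852864000 · p^{19} = 3201186852864000 · 61159090448414546291/1978419655660313589123979 = 195781676276584883979724733927424000/1978419655660313589123979.
Numerically: E[X] ≈ 9.89586e+10.

E[X] = 3201186852864000 · (11/19)^{19} = 195781676276584883979724733927424000/1978419655660313589123979 ≈ 9.89586e+10.


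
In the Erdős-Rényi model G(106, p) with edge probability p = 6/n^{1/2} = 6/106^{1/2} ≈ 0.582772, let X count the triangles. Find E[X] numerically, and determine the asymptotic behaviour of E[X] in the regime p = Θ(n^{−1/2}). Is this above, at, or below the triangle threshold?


Number of potential triangles: C(106, 3) = 192920.
Each occurs with probability p³ ≈ (0.582772)³ ≈ 1.97922402e-01.
By linearity: E[X] = C(106, 3)·p³ ≈ 192920 · 1.97922402e-01 ≈ 38183.189821.
Since α = 1/2 < 1, p = c/n^{1/2} ≫ 1/n is above the triangle threshold p ~ 1/n. Asymptotically E[X] ~ (c³/6)·n^{3(1−α)} = (6³/6)·n^{1.5} → ∞; triangles are abundant w.h.p.

E[X] ≈ 38183.189821; in regime p = Θ(1/n^{1/2}) E[X] diverges (above the triangle threshold p ~ 1/n).


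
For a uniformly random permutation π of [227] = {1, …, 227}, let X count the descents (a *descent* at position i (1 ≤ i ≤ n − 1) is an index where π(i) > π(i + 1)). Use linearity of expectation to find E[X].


Write X = Σ X_I over i = 1, …, 226, with X_I the indicator of one descent.
There are 226 indicators.
For each fixed i, the pair (π(i), π(i+1)) is a uniformly random ordered pair of distinct values from {1, …, 227}; by symmetry P[π(i) > π(i+1)] = 1/2.
By linearity: E[X] = 226 · (1/2) = (227 − 1) · (1/2) = 113 ≈ 113.000000.

E[X] = 113 = 113.000000.


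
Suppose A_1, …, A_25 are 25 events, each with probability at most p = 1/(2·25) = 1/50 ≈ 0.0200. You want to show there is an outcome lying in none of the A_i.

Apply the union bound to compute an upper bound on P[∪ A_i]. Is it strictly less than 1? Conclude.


Union bound: P[∪_{i=1}^{25} A_i] ≤ Σ_i P[A_i] ≤ 25·p = 25·(1/50) = 1/2.
Numerically: 1/2 ≈ 0.5000.
Is 1/2 < 1? YES.
Since P[∪ A_i] ≤ 1/2 < 1, the complement has P[∩ A_i^c] ≥ 1 − 1/2 = 1/2 > 0, so some outcome avoids every A_i.

25·p = 1/2 ≈ 0.5000; existence CERTIFIED by the union bound.


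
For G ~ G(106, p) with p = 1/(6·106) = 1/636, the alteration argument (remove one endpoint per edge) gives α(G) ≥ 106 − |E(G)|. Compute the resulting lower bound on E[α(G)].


E[|E(G)|] = C(106, 2)·p = 5565 · (1/636) = 35/4.
E[α(G)] ≥ n − E[|E(G)|] = 106 − 35/4 = 389/4.
Numerically: ≈ 97.250000.
(This is only a lower bound; the true E[α(G)] may be larger.)

E[α(G)] ≥ 389/4 ≈ 97.250000.


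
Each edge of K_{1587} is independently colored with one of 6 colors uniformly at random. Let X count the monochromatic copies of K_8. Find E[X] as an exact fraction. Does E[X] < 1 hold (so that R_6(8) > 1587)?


E[X] = C(1587, 8) · 6^{1 − 28} = 980438554550826798570 · 6^{−27} = 980438554550826798570/1023490369077469249536.
As a reduced fraction: E[X] = 54468808586157044365/56860576059859402752 ≈ 0.9579363.
Is E[X] < 1? YES.
Since E[X] < 1, there exists a 6-coloring of K_{1587} with no monochromatic K_8; hence R_6(8) > 1587.

E[X] = 54468808586157044365/56860576059859402752 ≈ 0.9579363; E[X] < 1, so R_6(8) > 1587.


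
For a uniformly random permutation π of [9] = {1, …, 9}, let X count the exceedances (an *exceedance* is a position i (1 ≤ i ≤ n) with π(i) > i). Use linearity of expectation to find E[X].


Write X = Σ_{i=1}^{9} X_i, where X_i = 1_{π(i) > i}.
For each fixed i, π(i) is uniform over {1, …, 9} (marginal of a uniform permutation), so P[π(i) > i] = (n − i)/n. Summing: Σ_{i=1}^{9} (n − i)/n = (0 + 1 + … + 8)/9 = 9(9 − 1)/(2·9) = (9 − 1)/2.
Hence E[X] = Σ_{i=1}^{9} (9 − i)/9 = 4 ≈ 4.000000.

E[X] = 4 = 4.000000.


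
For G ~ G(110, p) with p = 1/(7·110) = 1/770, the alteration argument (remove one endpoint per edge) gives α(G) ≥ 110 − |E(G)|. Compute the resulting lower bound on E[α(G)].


E[|E(G)|] = C(110, 2)·p = 5995 · (1/770) = 109/14.
E[α(G)] ≥ n − E[|E(G)|] = 110 − 109/14 = 1431/14.
Numerically: ≈ 102.214286.
(This is only a lower bound; the true E[α(G)] may be larger.)

E[α(G)] ≥ 1431/14 ≈ 102.214286.


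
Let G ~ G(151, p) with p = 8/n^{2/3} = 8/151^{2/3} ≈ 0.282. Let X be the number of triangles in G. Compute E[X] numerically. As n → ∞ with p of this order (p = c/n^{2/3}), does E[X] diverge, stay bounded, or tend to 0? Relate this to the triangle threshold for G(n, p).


Number of potential triangles: C(151, 3) = 562475.
Each occurs with probability p³ ≈ (0.282)³ ≈ 2.24552e-02.
By linearity: E[X] = C(151, 3)·p³ ≈ 562475 · 2.24552e-02 ≈ 12630.464.
Since α = 2/3 < 1, p = c/n^{2/3} ≫ 1/n is above the triangle threshold p ~ 1/n. Asymptotically E[X] ~ (c³/6)·n^{3(1−α)} = (8³/6)·n^{1} → ∞; triangles are abundant w.h.p.

E[X] ≈ 12630.464; in regime p = Θ(1/n^{2/3}) E[X] diverges (above the triangle threshold p ~ 1/n).


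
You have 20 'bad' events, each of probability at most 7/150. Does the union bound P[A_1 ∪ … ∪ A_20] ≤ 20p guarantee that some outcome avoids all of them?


Union bound: P[∪_{i=1}^{20} A_i] ≤ Σ_i P[A_i] ≤ 20·p = 20·(7/150) = 14/15.
Numerically: 14/15 ≈ 0.9333.
Is 14/15 < 1? YES.
Since P[∪ A_i] ≤ 14/15 < 1, the complement has P[∩ A_i^c] ≥ 1 − 14/15 = 1/15 > 0, so some outcome avoids every A_i.

20·p = 14/15 ≈ 0.9333; existence CERTIFIED by the union bound.


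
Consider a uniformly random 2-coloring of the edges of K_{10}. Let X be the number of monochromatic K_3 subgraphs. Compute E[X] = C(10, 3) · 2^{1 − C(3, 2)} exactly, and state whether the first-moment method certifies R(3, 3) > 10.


E[X] = C(10, 3) · 2^{1 − 3} = 120 · 2^{−2} = 120/4.
As a reduced fraction: E[X] = 30 ≈ 30.0000000.
Is E[X] < 1? NO.
Since E[X] ≥ 1, the first-moment bound is inconclusive at n = 10; it does NOT by itself certify R(3, 3) > 10.

E[X] = 30 ≈ 30.0000000; E[X] ≥ 1; first-moment method inconclusive here.


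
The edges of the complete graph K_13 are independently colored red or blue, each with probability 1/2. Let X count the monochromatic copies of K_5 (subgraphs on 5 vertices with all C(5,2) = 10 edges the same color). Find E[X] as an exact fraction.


Let X = Σ_S X_S over the C(13, 5) = 1287 subsets S of size 5, where X_S = 1 if the K_5 on S is monochromatic.
For a fixed S, the K_5 on S has C(5, 2) = 10 edges. P[all 10 edges red] = (1/2)^10, and likewise for blue, so P[monochromatic] = 2·(1/2)^10 = 2^{1 − 10} = 1/512.
By linearity of expectation: E[X] = C(13, 5) · 2^{1 − 10} = 1287 · 1/512 = 1287/512.
Numerically: E[X] ≈ 2.514.

E[X] = C(13,5)·2^(1−C(5,2)) = 1287/512 ≈ 2.514.


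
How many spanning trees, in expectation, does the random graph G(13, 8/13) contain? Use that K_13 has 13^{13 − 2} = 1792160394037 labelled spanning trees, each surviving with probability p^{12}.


K_13 has 13^{13 − 2} = 1792160394037 labelled spanning trees.
For each such spanning tree H, let X_H = 1 if all 12 edges of H are present in G. Then P[X_H = 1] = p^{12} = (8/13)^{12} = 68719476736/23298085122481.
By linearity: E[X] = Σ_H E[X_H] = 1792160394037 · p^{12} = 1792160394037 · 68719476736/23298085122481 = 68719476736/13.
Numerically: E[X] ≈ 5.286e+09.

E[X] = 1792160394037 · (8/13)^{12} = 68719476736/13 ≈ 5.286e+09.


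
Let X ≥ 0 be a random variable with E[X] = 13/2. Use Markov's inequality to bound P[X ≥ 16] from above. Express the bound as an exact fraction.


μ = E[X] = 13/2, a = 16.
Markov: P[X ≥ 16] ≤ μ/a = (13/2)/16 = 13/32.
Numerically: ≈ 0.40625.
(Since a = 16 > μ = 6.50000, the bound 13/32 is < 1 and informative.)

P[X ≥ 16] ≤ 13/32 ≈ 0.40625.


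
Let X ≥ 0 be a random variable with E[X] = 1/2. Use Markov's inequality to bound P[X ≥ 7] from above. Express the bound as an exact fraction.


μ = E[X] = 1/2, a = 7.
Markov: P[X ≥ 7] ≤ μ/a = (1/2)/7 = 1/14.
Numerically: ≈ 0.071.
(Since a = 7 > μ = 0.500, the bound 1/14 is < 1 and informative.)

P[X ≥ 7] ≤ 1/14 ≈ 0.071.


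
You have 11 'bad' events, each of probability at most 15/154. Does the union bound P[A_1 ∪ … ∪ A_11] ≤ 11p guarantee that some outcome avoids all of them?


Union bound: P[∪_{i=1}^{11} A_i] ≤ Σ_i P[A_i] ≤ 11·p = 11·(15/154) = 15/14.
Numerically: 15/14 ≈ 1.07143.
Is 15/14 < 1? NO.
Since the bound 15/14 is ≥ 1, the union bound is uninformative here; it does NOT by itself certify existence.

11·p = 15/14 ≈ 1.07143; existence NOT certified by the union bound.


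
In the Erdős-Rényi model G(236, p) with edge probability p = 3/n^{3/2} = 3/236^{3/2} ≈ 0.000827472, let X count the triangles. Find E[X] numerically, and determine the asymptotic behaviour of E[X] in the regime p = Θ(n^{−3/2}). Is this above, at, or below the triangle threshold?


Number of potential triangles: C(236, 3) = 2162940.
Each occurs with probability p³ ≈ (0.000827472)³ ≈ 5.66578057e-10.
By linearity: E[X] = C(236, 3)·p³ ≈ 2162940 · 5.66578057e-10 ≈ 0.001225.
Since α = 3/2 > 1, p = c/n^{3/2} = o(1/n) is below the triangle threshold p ~ 1/n. Asymptotically E[X] ~ (c³/6)·n^{3(1−α)} = (3³/6)·n^{-1.5} → 0, so by Markov's inequality G has no triangles w.h.p.

E[X] ≈ 0.001225; in regime p = Θ(1/n^{3/2}) E[X] tends to 0 (below the triangle threshold p ~ 1/n).


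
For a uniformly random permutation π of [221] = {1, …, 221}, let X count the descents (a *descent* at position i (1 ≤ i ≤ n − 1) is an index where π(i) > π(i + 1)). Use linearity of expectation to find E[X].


Write X = Σ X_I over i = 1, …, 220, with X_I the indicator of one descent.
There are 220 indicators.
For each fixed i, the pair (π(i), π(i+1)) is a uniformly random ordered pair of distinct values from {1, …, 221}; by symmetry P[π(i) > π(i+1)] = 1/2.
By linearity: E[X] = 220 · (1/2) = (221 − 1) · (1/2) = 110 ≈ 110.000000.

E[X] = 110 = 110.000000.


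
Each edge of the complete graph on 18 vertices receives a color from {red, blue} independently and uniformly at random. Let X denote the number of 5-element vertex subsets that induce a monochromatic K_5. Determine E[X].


Let X = Σ_S X_S over the C(18, 5) = 8568 subsets S of size 5, where X_S = 1 if the K_5 on S is monochromatic.
For a fixed S, the K_5 on S has C(5, 2) = 10 edges. P[all 10 edges red] = (1/2)^10, and likewise for blue, so P[monochromatic] = 2·(1/2)^10 = 2^{1 − 10} = 1/512.
By linearity of expectation: E[X] = C(18, 5) · 2^{1 − 10} = 8568 · 1/512 = 1071/64.
Numerically: E[X] ≈ 16.7344.

E[X] = C(18,5)·2^(1−C(5,2)) = 1071/64 ≈ 16.7344.


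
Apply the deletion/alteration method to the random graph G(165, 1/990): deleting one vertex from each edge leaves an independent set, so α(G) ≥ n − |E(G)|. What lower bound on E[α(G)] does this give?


E[|E(G)|] = C(165, 2)·p = 13530 · (1/990) = 41/3.
E[α(G)] ≥ n − E[|E(G)|] = 165 − 41/3 = 454/3.
Numerically: ≈ 151.33333.
(This is only a lower bound; the true E[α(G)] may be larger.)

E[α(G)] ≥ 454/3 ≈ 151.33333.


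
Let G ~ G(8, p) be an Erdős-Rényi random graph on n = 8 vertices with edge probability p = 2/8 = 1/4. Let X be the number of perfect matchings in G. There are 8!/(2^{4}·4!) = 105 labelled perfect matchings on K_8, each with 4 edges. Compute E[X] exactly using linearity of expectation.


K_8 has 8!/(2^{4}·4!) = 105 labelled perfect matchings.
For each such perfect matching H, let X_H = 1 if all 4 edges of H are present in G. Then P[X_H = 1] = p^{4} = (1/4)^{4} = 1/256.
By linearity: E[X] = Σ_H E[X_H] = 105 · p^{4} = 105 · 1/256 = 105/256.
Numerically: E[X] ≈ 0.41.

E[X] = 105 · (1/4)^{4} = 105/256 ≈ 0.41.


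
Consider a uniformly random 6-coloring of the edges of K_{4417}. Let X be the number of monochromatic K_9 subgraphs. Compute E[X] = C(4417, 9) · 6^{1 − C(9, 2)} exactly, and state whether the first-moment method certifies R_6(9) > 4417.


E[X] = C(4417, 9) · 6^{1 − 36} = 1749208766098544225331185560 · 6^{−35} = 1749208766098544225331185560/1719070799748422591028658176.
As a reduced fraction: E[X] = 218651095762318028166398195/214883849968552823878582272 ≈ 1.0175.
Is E[X] < 1? NO.
Since E[X] ≥ 1, the first-moment bound is inconclusive at n = 4417; it does NOT by itself certify R_6(9) > 4417.

E[X] = 218651095762318028166398195/214883849968552823878582272 ≈ 1.0175; E[X] ≥ 1; first-moment method inconclusive here.


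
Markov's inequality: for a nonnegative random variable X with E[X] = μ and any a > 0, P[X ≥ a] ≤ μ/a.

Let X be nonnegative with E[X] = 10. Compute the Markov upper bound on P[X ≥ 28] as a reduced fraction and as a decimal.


μ = E[X] = 10, a = 28.
Markov: P[X ≥ 28] ≤ μ/a = (10)/28 = 5/14.
Numerically: ≈ 0.35714.
(Since a = 28 > μ = 10.00000, the bound 5/14 is < 1 and informative.)

P[X ≥ 28] ≤ 5/14 ≈ 0.35714.


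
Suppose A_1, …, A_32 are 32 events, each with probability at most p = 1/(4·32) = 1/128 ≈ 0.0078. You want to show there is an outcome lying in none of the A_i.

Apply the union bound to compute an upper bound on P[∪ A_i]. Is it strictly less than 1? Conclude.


Union bound: P[∪_{i=1}^{32} A_i] ≤ Σ_i P[A_i] ≤ 32·p = 32·(1/128) = 1/4.
Numerically: 1/4 ≈ 0.2500.
Is 1/4 < 1? YES.
Since P[∪ A_i] ≤ 1/4 < 1, the complement has P[∩ A_i^c] ≥ 1 − 1/4 = 3/4 > 0, so some outcome avoids every A_i.

32·p = 1/4 ≈ 0.2500; existence CERTIFIED by the union bound.


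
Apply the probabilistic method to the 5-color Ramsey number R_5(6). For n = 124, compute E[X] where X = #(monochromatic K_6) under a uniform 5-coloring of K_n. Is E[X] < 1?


E[X] = C(124, 6) · 5^{1 − 15} = 4465475476 · 5^{−14} = 4465475476/6103515625.
As a reduced fraction: E[X] = 4465475476/6103515625 ≈ 0.731624.
Is E[X] < 1? YES.
Since E[X] < 1, there exists a 5-coloring of K_{124} with no monochromatic K_6; hence R_5(6) > 124.

E[X] = 4465475476/6103515625 ≈ 0.731624; E[X] < 1, so R_5(6) > 124.


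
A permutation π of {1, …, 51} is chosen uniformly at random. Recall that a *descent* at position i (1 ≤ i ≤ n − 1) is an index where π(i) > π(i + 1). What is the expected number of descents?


Write X = Σ X_I over i = 1, …, 50, with X_I the indicator of one descent.
There are 50 indicators.
For each fixed i, the pair (π(i), π(i+1)) is a uniformly random ordered pair of distinct values from {1, …, 51}; by symmetry P[π(i) > π(i+1)] = 1/2.
By linearity: E[X] = 50 · (1/2) = (51 − 1) · (1/2) = 25 ≈ 25.000000.

E[X] = 25 = 25.000000.


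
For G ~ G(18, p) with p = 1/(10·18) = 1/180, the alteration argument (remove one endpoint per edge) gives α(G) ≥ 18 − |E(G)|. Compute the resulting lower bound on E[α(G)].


E[|E(G)|] = C(18, 2)·p = 153 · (1/180) = 17/20.
E[α(G)] ≥ n − E[|E(G)|] = 18 − 17/20 = 343/20.
Numerically: ≈ 17.150.
(This is only a lower bound; the true E[α(G)] may be larger.)

E[α(G)] ≥ 343/20 ≈ 17.150.


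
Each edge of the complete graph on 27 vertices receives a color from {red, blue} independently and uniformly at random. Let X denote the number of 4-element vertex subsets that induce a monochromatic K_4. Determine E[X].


Let X = Σ_S X_S over the C(27, 4) = 17550 subsets S of size 4, where X_S = 1 if the K_4 on S is monochromatic.
For a fixed S, the K_4 on S has C(4, 2) = 6 edges. P[all 6 edges red] = (1/2)^6, and likewise for blue, so P[monochromatic] = 2·(1/2)^6 = 2^{1 − 6} = 1/32.
By linearity of expectation: E[X] = C(27, 4) · 2^{1 − 6} = 17550 · 1/32 = 8775/16.
Numerically: E[X] ≈ 548.43750.

E[X] = C(27,4)·2^(1−C(4,2)) = 8775/16 ≈ 548.43750.


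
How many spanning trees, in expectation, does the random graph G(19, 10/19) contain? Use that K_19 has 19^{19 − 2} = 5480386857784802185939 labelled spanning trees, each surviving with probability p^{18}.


K_19 has 19^{19 − 2} = 5480386857784802185939 labelled spanning trees.
For each such spanning tree H, let X_H = 1 if all 18 edges of H are present in G. Then P[X_H = 1] = p^{18} = (10/19)^{18} = 1000000000000000000/104127350297911241532841.
By linearity: E[X] = Σ_H E[X_H] = 5480386857784802185939 · p^{18} = 5480386857784802185939 · 1000000000000000000/104127350297911241532841 = 1000000000000000000/19.
Numerically: E[X] ≈ 5.2632e+16.

E[X] = 5480386857784802185939 · (10/19)^{18} = 1000000000000000000/19 ≈ 5.2632e+16.


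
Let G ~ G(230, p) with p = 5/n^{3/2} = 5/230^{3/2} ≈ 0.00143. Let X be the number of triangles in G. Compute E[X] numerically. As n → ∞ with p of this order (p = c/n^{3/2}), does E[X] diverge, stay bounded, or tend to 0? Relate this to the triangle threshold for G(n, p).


Number of potential triangles: C(230, 3) = 2001460.
Each occurs with probability p³ ≈ (0.00143)³ ≈ 2.94534e-09.
By linearity: E[X] = C(230, 3)·p³ ≈ 2001460 · 2.94534e-09 ≈ 0.006.
Since α = 3/2 > 1, p = c/n^{3/2} = o(1/n) is below the triangle threshold p ~ 1/n. Asymptotically E[X] ~ (c³/6)·n^{3(1−α)} = (5³/6)·n^{-1.5} → 0, so by Markov's inequality G has no triangles w.h.p.

E[X] ≈ 0.006; in regime p = Θ(1/n^{3/2}) E[X] tends to 0 (below the triangle threshold p ~ 1/n).


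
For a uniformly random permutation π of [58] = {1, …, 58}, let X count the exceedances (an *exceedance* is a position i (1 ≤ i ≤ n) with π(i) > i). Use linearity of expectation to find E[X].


Write X = Σ_{i=1}^{58} X_i, where X_i = 1_{π(i) > i}.
For each fixed i, π(i) is uniform over {1, …, 58} (marginal of a uniform permutation), so P[π(i) > i] = (n − i)/n. Summing: Σ_{i=1}^{58} (n − i)/n = (0 + 1 + … + 57)/58 = 58(58 − 1)/(2·58) = (58 − 1)/2.
Hence E[X] = Σ_{i=1}^{58} (58 − i)/58 = 57/2 ≈ 28.500.

E[X] = 57/2 = 28.500.


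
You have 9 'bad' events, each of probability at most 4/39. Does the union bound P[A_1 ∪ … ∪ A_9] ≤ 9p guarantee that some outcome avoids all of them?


Union bound: P[∪_{i=1}^{9} A_i] ≤ Σ_i P[A_i] ≤ 9·p = 9·(4/39) = 12/13.
Numerically: 12/13 ≈ 0.92308.
Is 12/13 < 1? YES.
Since P[∪ A_i] ≤ 12/13 < 1, the complement has P[∩ A_i^c] ≥ 1 − 12/13 = 1/13 > 0, so some outcome avoids every A_i.

9·p = 12/13 ≈ 0.92308; existence CERTIFIED by the union bound.


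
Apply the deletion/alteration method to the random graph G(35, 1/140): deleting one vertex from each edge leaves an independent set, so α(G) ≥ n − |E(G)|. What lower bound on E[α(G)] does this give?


E[|E(G)|] = C(35, 2)·p = 595 · (1/140) = 17/4.
E[α(G)] ≥ n − E[|E(G)|] = 35 − 17/4 = 123/4.
Numerically: ≈ 30.7500.
(This is only a lower bound; the true E[α(G)] may be larger.)

E[α(G)] ≥ 123/4 ≈ 30.7500.


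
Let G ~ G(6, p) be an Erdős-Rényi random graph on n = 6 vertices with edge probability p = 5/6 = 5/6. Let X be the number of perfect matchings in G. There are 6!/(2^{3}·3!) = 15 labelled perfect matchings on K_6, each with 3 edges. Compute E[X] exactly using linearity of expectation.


K_6 has 6!/(2^{3}·3!) = 15 labelled perfect matchings.
For each such perfect matching H, let X_H = 1 if all 3 edges of H are present in G. Then P[X_H = 1] = p^{3} = (5/6)^{3} = 125/216.
Summing the indicators: E[X] = Σ_H E[X_H] = 15 · p^{3} = 15 · 125/216 = 625/72.
Numerically: E[X] ≈ 8.6806.

E[X] = 15 · (5/6)^{3} = 625/72 ≈ 8.6806.


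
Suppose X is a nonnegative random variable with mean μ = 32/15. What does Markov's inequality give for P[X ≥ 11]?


μ = E[X] = 32/15, a = 11.
Markov: P[X ≥ 11] ≤ μ/a = (32/15)/11 = 32/165.
Numerically: ≈ 0.194.
(Since a = 11 > μ = 2.133, the bound 32/165 is < 1 and informative.)

P[X ≥ 11] ≤ 32/165 ≈ 0.194.


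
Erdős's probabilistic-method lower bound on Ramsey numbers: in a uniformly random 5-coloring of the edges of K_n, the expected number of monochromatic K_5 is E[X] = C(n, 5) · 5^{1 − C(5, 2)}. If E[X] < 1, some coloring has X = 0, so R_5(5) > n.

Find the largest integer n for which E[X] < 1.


We need C(n, 5) · 5^{1 − 10} < 1, i.e. C(n, 5) < 5^{10 − 1} = 1953125.
Check values of n near the boundary:
  n = 46: C(46, 5) = 1370754; 1370754 < 1953125? YES
  n = 47: C(47, 5) = 1533939; 1533939 < 1953125? YES
  n = 48: C(48, 5) = 1712304; 1712304 < 1953125? YES
  n = 49: C(49, 5) = 1906884; 1906884 < 1953125? YES
  n = 50: C(50, 5) = 2118760; 2118760 < 1953125? NO
  n = 51: C(51, 5) = 2349060; 2349060 < 1953125? NO
  n = 52: C(52, 5) = 2598960; 2598960 < 1953125? NO
The largest n with C(n, 5) < 1953125 is n = 49 (where E[X] = 1906884/1953125 ≈ 0.976325). Hence R_5(5) > 49, i.e. R_5(5) ≥ 50.

Largest n = 49; hence R_5(5) > 49.


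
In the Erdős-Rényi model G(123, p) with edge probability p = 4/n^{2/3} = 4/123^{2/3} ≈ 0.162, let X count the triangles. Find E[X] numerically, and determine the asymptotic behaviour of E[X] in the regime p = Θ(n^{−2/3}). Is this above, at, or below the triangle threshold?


Number of potential triangles: C(123, 3) = 302621.
Each occurs with probability p³ ≈ (0.162)³ ≈ 4.23029e-03.
By linearity: E[X] = C(123, 3)·p³ ≈ 302621 · 4.23029e-03 ≈ 1280.173.
Since α = 2/3 < 1, p = c/n^{2/3} ≫ 1/n is above the triangle threshold p ~ 1/n. Asymptotically E[X] ~ (c³/6)·n^{3(1−α)} = (4³/6)·n^{1} → ∞; triangles are abundant w.h.p.

E[X] ≈ 1280.173; in regime p = Θ(1/n^{2/3}) E[X] diverges (above the triangle threshold p ~ 1/n).


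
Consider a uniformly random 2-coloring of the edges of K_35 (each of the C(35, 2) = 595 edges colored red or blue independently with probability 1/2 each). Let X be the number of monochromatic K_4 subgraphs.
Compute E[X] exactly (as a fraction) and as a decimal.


Let X = Σ_S X_S over the C(35, 4) = 52360 subsets S of size 4, where X_S = 1 if the K_4 on S is monochromatic.
For a fixed S, the K_4 on S has C(4, 2) = 6 edges. P[all 6 edges red] = (1/2)^6, and likewise for blue, so P[monochromatic] = 2·(1/2)^6 = 2^{1 − 6} = 1/32.
Summing: E[X] = C(35, 4) · 2^{1 − 6} = 52360 · 1/32 = 6545/4.
Numerically: E[X] ≈ 1636.25000.

E[X] = C(35,4)·2^(1−C(4,2)) = 6545/4 ≈ 1636.25000.


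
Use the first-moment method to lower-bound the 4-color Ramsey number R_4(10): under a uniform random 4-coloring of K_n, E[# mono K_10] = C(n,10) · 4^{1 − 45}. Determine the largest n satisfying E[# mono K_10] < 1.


We need C(n, 10) · 4^{1 − 45} < 1, i.e. C(n, 10) < 4^{45 − 1} = 309485009821345068724781056.
Check values of n near the boundary:
  n = 2022: C(2022, 10) = 307870445231474093395937796; 307870445231474093395937796 < 309485009821345068724781056? YES
  n = 2023: C(2023, 10) = 309399856285778485315440716; 309399856285778485315440716 < 309485009821345068724781056? YES
  n = 2024: C(2024, 10) = 310936101848269937576192656; 310936101848269937576192656 < 309485009821345068724781056? NO
  n = 2025: C(2025, 10) = 312479209053472269772600560; 312479209053472269772600560 < 309485009821345068724781056? NO
  n = 2026: C(2026, 10) = 314029205130126398094885285; 314029205130126398094885285 < 309485009821345068724781056? NO
The largest n with C(n, 10) < 309485009821345068724781056 is n = 2023 (where E[X] = 77349964071444621328860179/77371252455336267181195264 ≈ 0.9997249). Hence R_4(10) > 2023, i.e. R_4(10) ≥ 2024.

Largest n = 2023; hence R_4(10) > 2023.


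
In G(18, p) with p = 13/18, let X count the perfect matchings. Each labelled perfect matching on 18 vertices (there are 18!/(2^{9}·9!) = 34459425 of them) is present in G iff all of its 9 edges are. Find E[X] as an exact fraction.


K_18 has 18!/(2^{9}·9!) = 34459425 labelled perfect matchings.
For each such perfect matching H, let X_H = 1 if all 9 edges of H are present in G. Then P[X_H = 1] = p^{9} = (13/18)^{9} = 10604499373/198359290368.
By linearity: E[X] = Σ_H E[X_H] = 34459425 · p^{9} = 34459425 · 10604499373/198359290368 = 4511419145758525/2448880128.
Numerically: E[X] ≈ 1.84e+06.

E[X] = 34459425 · (13/18)^{9} = 4511419145758525/2448880128 ≈ 1.84e+06.


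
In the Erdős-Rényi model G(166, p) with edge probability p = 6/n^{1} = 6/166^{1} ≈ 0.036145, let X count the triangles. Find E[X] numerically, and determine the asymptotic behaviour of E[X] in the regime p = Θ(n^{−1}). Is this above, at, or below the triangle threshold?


Number of potential triangles: C(166, 3) = 748660.
Each occurs with probability p³ ≈ (0.036145)³ ≈ 4.7220381e-05.
By linearity: E[X] = C(166, 3)·p³ ≈ 748660 · 4.7220381e-05 ≈ 35.35201.
Here α = 1, so p = 6/n is exactly at the triangle threshold p ~ 1/n. Asymptotically E[X] → c³/6 = 6³/6 = 36 ≈ 36.00000, a bounded constant. In this regime the triangle count is asymptotically Poisson(c³/6).

E[X] ≈ 35.35201; in regime p = Θ(1/n^{1}) E[X] stays bounded (at the triangle threshold p ~ 1/n).


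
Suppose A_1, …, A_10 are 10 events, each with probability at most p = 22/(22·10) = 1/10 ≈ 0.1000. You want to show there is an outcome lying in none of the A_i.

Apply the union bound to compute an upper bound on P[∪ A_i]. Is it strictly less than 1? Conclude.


Union bound: P[∪_{i=1}^{10} A_i] ≤ Σ_i P[A_i] ≤ 10·p = 10·(1/10) = 1.
Numerically: 1 ≈ 1.0000.
Is 1 < 1? NO.
Since the bound 1 is ≥ 1, the union bound is uninformative here; it does NOT by itself certify existence.

10·p = 1 ≈ 1.0000; existence NOT certified by the union bound.


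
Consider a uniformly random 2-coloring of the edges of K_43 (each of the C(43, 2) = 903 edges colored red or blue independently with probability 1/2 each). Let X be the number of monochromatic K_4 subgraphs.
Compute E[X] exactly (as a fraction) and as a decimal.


Let X = Σ_S X_S over the C(43, 4) = 123410 subsets S of size 4, where X_S = 1 if the K_4 on S is monochromatic.
For a fixed S, the K_4 on S has C(4, 2) = 6 edges. P[all 6 edges red] = (1/2)^6, and likewise for blue, so P[monochromatic] = 2·(1/2)^6 = 2^{1 − 6} = 1/32.
By linearity: E[X] = C(43, 4) · 2^{1 − 6} = 123410 · 1/32 = 61705/16.
Numerically: E[X] ≈ 3856.5625.

E[X] = C(43,4)·2^(1−C(4,2)) = 61705/16 ≈ 3856.5625.


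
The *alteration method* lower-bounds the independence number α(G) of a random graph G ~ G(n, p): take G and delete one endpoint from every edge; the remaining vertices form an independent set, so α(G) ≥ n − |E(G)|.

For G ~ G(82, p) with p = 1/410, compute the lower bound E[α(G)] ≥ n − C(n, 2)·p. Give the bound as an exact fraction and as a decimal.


E[|E(G)|] = C(82, 2)·p = 3321 · (1/410) = 81/10.
E[α(G)] ≥ n − E[|E(G)|] = 82 − 81/10 = 739/10.
Numerically: ≈ 73.900.
(This is only a lower bound; the true E[α(G)] may be larger.)

E[α(G)] ≥ 739/10 ≈ 73.900.


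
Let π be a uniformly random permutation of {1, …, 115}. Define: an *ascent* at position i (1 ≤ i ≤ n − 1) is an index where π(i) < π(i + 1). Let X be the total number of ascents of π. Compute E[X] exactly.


Write X = Σ X_I over i = 1, …, 114, with X_I the indicator of one ascent.
There are 114 indicators.
For each fixed i, the pair (π(i), π(i+1)) is a uniformly random ordered pair of distinct values from {1, …, 115}; by symmetry P[π(i) < π(i+1)] = 1/2.
By linearity: E[X] = 114 · (1/2) = (115 − 1) · (1/2) = 57 ≈ 57.00000.

E[X] = 57 = 57.00000.


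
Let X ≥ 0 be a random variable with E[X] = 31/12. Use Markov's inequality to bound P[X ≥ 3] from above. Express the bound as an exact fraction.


μ = E[X] = 31/12, a = 3.
Markov: P[X ≥ 3] ≤ μ/a = (31/12)/3 = 31/36.
Numerically: ≈ 0.861.
(Since a = 3 > μ = 2.583, the bound 31/36 is < 1 and informative.)

P[X ≥ 3] ≤ 31/36 ≈ 0.861.


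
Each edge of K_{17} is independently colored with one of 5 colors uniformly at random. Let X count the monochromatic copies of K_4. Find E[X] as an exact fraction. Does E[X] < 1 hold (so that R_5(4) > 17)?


E[X] = C(17, 4) · 5^{1 − 6} = 2380 · 5^{−5} = 2380/3125.
As a reduced fraction: E[X] = 476/625 ≈ 0.76160.
Is E[X] < 1? YES.
Since E[X] < 1, there exists a 5-coloring of K_{17} with no monochromatic K_4; hence R_5(4) > 17.

E[X] = 476/625 ≈ 0.76160; E[X] < 1, so R_5(4) > 17.


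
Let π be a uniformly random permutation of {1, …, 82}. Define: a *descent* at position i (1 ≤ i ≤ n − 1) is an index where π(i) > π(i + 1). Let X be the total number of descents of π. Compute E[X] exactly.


Write X = Σ X_I over i = 1, …, 81, with X_I the indicator of one descent.
There are 81 indicators.
For each fixed i, the pair (π(i), π(i+1)) is a uniformly random ordered pair of distinct values from {1, …, 82}; by symmetry P[π(i) > π(i+1)] = 1/2.
By linearity: E[X] = 81 · (1/2) = (82 − 1) · (1/2) = 81/2 ≈ 40.500000.

E[X] = 81/2 = 40.500000.


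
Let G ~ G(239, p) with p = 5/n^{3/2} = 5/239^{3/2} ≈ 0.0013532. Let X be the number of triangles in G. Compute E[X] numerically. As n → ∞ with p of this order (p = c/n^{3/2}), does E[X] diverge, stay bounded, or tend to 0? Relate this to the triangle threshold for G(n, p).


Number of potential triangles: C(239, 3) = 2246839.
Each occurs with probability p³ ≈ (0.0013532)³ ≈ 2.4781036e-09.
By linearity: E[X] = C(239, 3)·p³ ≈ 2246839 · 2.4781036e-09 ≈ 0.00557.
Since α = 3/2 > 1, p = c/n^{3/2} = o(1/n) is below the triangle threshold p ~ 1/n. Asymptotically E[X] ~ (c³/6)·n^{3(1−α)} = (5³/6)·n^{-1.5} → 0, so by Markov's inequality G has no triangles w.h.p.

E[X] ≈ 0.00557; in regime p = Θ(1/n^{3/2}) E[X] tends to 0 (below the triangle threshold p ~ 1/n).


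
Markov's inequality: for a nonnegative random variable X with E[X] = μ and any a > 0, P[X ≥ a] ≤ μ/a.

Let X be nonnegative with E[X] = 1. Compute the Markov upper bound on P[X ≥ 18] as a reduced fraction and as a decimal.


μ = E[X] = 1, a = 18.
Markov: P[X ≥ 18] ≤ μ/a = (1)/18 = 1/18.
Numerically: ≈ 0.0556.
(Since a = 18 > μ = 1.0000, the bound 1/18 is < 1 and informative.)

P[X ≥ 18] ≤ 1/18 ≈ 0.0556.


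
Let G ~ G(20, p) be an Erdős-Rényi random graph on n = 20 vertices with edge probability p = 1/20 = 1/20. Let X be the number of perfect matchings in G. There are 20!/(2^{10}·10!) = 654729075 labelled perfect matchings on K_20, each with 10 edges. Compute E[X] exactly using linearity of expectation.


K_20 has 20!/(2^{10}·10!) = 654729075 labelled perfect matchings.
For each such perfect matching H, let X_H = 1 if all 10 edges of H are present in G. Then P[X_H = 1] = p^{10} = (1/20)^{10} = 1/10240000000000.
By linearity of expectation: E[X] = Σ_H E[X_H] = 654729075 · p^{10} = 654729075 · 1/10240000000000 = 26189163/409600000000.
Numerically: E[X] ≈ 6.3938e-05.

E[X] = 654729075 · (1/20)^{10} = 26189163/409600000000 ≈ 6.3938e-05.


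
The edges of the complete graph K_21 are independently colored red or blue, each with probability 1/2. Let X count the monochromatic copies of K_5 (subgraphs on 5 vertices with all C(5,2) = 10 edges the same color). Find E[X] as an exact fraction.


Let X = Σ_S X_S over the C(21, 5) = 20349 subsets S of size 5, where X_S = 1 if the K_5 on S is monochromatic.
For a fixed S, the K_5 on S has C(5, 2) = 10 edges. P[all 10 edges red] = (1/2)^10, and likewise for blue, so P[monochromatic] = 2·(1/2)^10 = 2^{1 − 10} = 1/512.
By linearity: E[X] = C(21, 5) · 2^{1 − 10} = 20349 · 1/512 = 20349/512.
Numerically: E[X] ≈ 39.74414.

E[X] = C(21,5)·2^(1−C(5,2)) = 20349/512 ≈ 39.74414.


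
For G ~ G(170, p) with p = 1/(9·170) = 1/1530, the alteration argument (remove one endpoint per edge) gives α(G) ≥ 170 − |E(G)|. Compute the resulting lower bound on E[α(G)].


E[|E(G)|] = C(170, 2)·p = 14365 · (1/1530) = 169/18.
E[α(G)] ≥ n − E[|E(G)|] = 170 − 169/18 = 2891/18.
Numerically: ≈ 160.6111.
(This is only a lower bound; the true E[α(G)] may be larger.)

E[α(G)] ≥ 2891/18 ≈ 160.6111.


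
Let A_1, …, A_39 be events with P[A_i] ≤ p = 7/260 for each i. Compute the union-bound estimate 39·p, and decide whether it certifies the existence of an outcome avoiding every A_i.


Union bound: P[∪_{i=1}^{39} A_i] ≤ Σ_i P[A_i] ≤ 39·p = 39·(7/260) = 21/20.
Numerically: 21/20 ≈ 1.0500000.
Is 21/20 < 1? NO.
Since the bound 21/20 is ≥ 1, the union bound is uninformative here; it does NOT by itself certify existence.

39·p = 21/20 ≈ 1.0500000; existence NOT certified by the union bound.


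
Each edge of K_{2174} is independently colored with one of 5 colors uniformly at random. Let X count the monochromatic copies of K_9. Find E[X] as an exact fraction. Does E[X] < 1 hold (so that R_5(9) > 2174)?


E[X] = C(2174, 9) · 5^{1 − 36} = 2940165687188920530702934 · 5^{−35} = 2940165687188920530702934/2910383045673370361328125.
As a reduced fraction: E[X] = 2940165687188920530702934/2910383045673370361328125 ≈ 1.0102332.
Is E[X] < 1? NO.
Since E[X] ≥ 1, the first-moment bound is inconclusive at n = 2174; it does NOT by itself certify R_5(9) > 2174.

E[X] = 2940165687188920530702934/2910383045673370361328125 ≈ 1.0102332; E[X] ≥ 1; first-moment method inconclusive here.


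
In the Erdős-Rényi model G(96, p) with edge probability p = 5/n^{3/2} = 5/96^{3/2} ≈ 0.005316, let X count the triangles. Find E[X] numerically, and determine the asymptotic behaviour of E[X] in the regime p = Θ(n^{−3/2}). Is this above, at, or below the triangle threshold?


Number of potential triangles: C(96, 3) = 142880.
Each occurs with probability p³ ≈ (0.005316)³ ≈ 1.502068e-07.
By linearity: E[X] = C(96, 3)·p³ ≈ 142880 · 1.502068e-07 ≈ 0.0215.
Since α = 3/2 > 1, p = c/n^{3/2} = o(1/n) is below the triangle threshold p ~ 1/n. Asymptotically E[X] ~ (c³/6)·n^{3(1−α)} = (5³/6)·n^{-1.5} → 0, so by Markov's inequality G has no triangles w.h.p.

E[X] ≈ 0.0215; in regime p = Θ(1/n^{3/2}) E[X] tends to 0 (below the triangle threshold p ~ 1/n).


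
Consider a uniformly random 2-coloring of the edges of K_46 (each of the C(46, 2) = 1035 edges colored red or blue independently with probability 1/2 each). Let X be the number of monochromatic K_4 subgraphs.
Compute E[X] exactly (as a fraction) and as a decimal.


Let X = Σ_S X_S over the C(46, 4) = 163185 subsets S of size 4, where X_S = 1 if the K_4 on S is monochromatic.
For a fixed S, the K_4 on S has C(4, 2) = 6 edges. P[all 6 edges red] = (1/2)^6, and likewise for blue, so P[monochromatic] = 2·(1/2)^6 = 2^{1 − 6} = 1/32.
By linearity of expectation: E[X] = C(46, 4) · 2^{1 − 6} = 163185 · 1/32 = 163185/32.
Numerically: E[X] ≈ 5099.531.

E[X] = C(46,4)·2^(1−C(4,2)) = 163185/32 ≈ 5099.531.


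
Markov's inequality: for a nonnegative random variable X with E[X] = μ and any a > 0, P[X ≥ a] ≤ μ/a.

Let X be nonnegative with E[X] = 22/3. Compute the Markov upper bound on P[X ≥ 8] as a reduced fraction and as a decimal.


μ = E[X] = 22/3, a = 8.
Markov: P[X ≥ 8] ≤ μ/a = (22/3)/8 = 11/12.
Numerically: ≈ 0.916667.
(Since a = 8 > μ = 7.333333, the bound 11/12 is < 1 and informative.)

P[X ≥ 8] ≤ 11/12 ≈ 0.916667.


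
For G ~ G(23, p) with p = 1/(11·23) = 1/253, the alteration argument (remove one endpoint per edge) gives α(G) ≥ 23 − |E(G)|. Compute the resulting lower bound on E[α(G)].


E[|E(G)|] = C(23, 2)·p = 253 · (1/253) = 1.
E[α(G)] ≥ n − E[|E(G)|] = 23 − 1 = 22.
Numerically: ≈ 22.0000.
(This is only a lower bound; the true E[α(G)] may be larger.)

E[α(G)] ≥ 22 ≈ 22.0000.


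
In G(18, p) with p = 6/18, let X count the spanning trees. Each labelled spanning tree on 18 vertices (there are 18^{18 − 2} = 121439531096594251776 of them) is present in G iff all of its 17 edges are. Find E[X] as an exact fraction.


K_18 has 18^{18 − 2} = 121439531096594251776 labelled spanning trees.
For each such spanning tree H, let X_H = 1 if all 17 edges of H are present in G. Then P[X_H = 1] = p^{17} = (1/3)^{17} = 1/129140163.
By linearity of expectation: E[X] = Σ_H E[X_H] = 121439531096594251776 · p^{17} = 121439531096594251776 · 1/129140163 = 940369969152.
Numerically: E[X] ≈ 9.404e+11.

E[X] = 121439531096594251776 · (1/3)^{17} = 940369969152 ≈ 9.404e+11.


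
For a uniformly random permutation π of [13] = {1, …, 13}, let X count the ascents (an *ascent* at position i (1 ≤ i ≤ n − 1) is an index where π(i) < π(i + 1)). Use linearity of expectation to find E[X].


Write X = Σ X_I over i = 1, …, 12, with X_I the indicator of one ascent.
There are 12 indicators.
For each fixed i, the pair (π(i), π(i+1)) is a uniformly random ordered pair of distinct values from {1, …, 13}; by symmetry P[π(i) < π(i+1)] = 1/2.
By linearity: E[X] = 12 · (1/2) = (13 − 1) · (1/2) = 6 ≈ 6.00000.

E[X] = 6 = 6.00000.


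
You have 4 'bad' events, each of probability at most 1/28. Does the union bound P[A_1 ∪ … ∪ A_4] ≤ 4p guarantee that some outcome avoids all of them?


Union bound: P[∪_{i=1}^{4} A_i] ≤ Σ_i P[A_i] ≤ 4·p = 4·(1/28) = 1/7.
Numerically: 1/7 ≈ 0.14286.
Is 1/7 < 1? YES.
Since P[∪ A_i] ≤ 1/7 < 1, the complement has P[∩ A_i^c] ≥ 1 − 1/7 = 6/7 > 0, so some outcome avoids every A_i.

4·p = 1/7 ≈ 0.14286; existence CERTIFIED by the union bound.


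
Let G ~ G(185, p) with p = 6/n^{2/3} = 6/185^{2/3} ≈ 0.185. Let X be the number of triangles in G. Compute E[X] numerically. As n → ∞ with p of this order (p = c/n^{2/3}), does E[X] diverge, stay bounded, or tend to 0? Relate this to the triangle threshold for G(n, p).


Number of potential triangles: C(185, 3) = 1038220.
Each occurs with probability p³ ≈ (0.185)³ ≈ 6.31118e-03.
By linearity: E[X] = C(185, 3)·p³ ≈ 1038220 · 6.31118e-03 ≈ 6552.389.
Since α = 2/3 < 1, p = c/n^{2/3} ≫ 1/n is above the triangle threshold p ~ 1/n. Asymptotically E[X] ~ (c³/6)·n^{3(1−α)} = (6³/6)·n^{1} → ∞; triangles are abundant w.h.p.

E[X] ≈ 6552.389; in regime p = Θ(1/n^{2/3}) E[X] diverges (above the triangle threshold p ~ 1/n).
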